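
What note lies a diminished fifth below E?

A fifth below E lands on the letter A.
A diminished fifth spans 6 semitones, so E moves to pitch class 10. On the letter A that is A#.

A#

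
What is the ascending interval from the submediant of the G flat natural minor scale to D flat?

The submediant of Gb natural minor is Ebb.
Ebb up to Db: letters E→D make it a seventh; 11 semitones makes it major.

major seventh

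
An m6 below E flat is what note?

A sixth below E lands on the letter G.
A minor sixth spans 8 semitones, so Eb moves to pitch class 7. On the letter G that is G.

G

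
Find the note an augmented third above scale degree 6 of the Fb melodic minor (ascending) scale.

F#

Scale degree 6 of Fb melodic minor (ascending) is Db.
An augmented third (5 semitones) above Db lands on the letter F, giving F#.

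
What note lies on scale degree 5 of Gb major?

Db

The Gb major scale runs Gb Ab Bb Cb Db Eb F.
Degree 5 is Db.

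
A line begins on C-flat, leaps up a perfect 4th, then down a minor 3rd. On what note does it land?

Db

A perfect fourth up from Cb is Fb (letter F, 5 semitones up).
A minor third down from Fb is Db (letter D, 3 semitones down).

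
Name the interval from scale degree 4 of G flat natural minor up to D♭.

Scale degree 4 of Gb natural minor is Cb.
Cb up to Db: letters C→D make it a second; 2 semitones makes it major.

major second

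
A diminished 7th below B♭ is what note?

B down a major seventh is C, so the target letter is C.
From Bb, a diminished seventh is 9 semitones down: C#.

C#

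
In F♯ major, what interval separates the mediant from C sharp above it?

The mediant of F# major is A#.
A# up to C#: letters A→C make it a third; 3 semitones makes it minor.

minor third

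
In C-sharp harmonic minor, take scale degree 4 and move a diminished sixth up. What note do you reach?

Scale degree 4 of C# harmonic minor is F#.
A diminished sixth (7 semitones) above F# lands on the letter D, giving Db.

Db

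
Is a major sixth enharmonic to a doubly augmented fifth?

A major sixth spans 9 semitones; a doubly augmented fifth spans 9.
They are enharmonically equivalent.

Yes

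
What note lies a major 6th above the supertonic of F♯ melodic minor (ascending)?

The supertonic of F# melodic minor (ascending) is G#.
A major sixth (9 semitones) above G# lands on the letter E, giving E#.

E#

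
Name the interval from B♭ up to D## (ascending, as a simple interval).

The letter names run B→D, a span of 2 letter steps, so the interval is some kind of third.
Bb to D## is 6 semitones. A major third is 4, so 6 makes it doubly augmented.

doubly augmented third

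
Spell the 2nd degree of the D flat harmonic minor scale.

Eb

Degree 2 takes the letter 1 step above D, which is E.
In harmonic minor, degree 2 sits 2 semitones above the tonic. Db + 2 semitones is pitch class 3, spelled on E as Eb.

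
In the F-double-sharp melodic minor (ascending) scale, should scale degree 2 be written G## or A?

Each scale degree takes a distinct letter name. Degree 2 of a scale on F must use the letter G.
G## and A are enharmonically the same pitch, but only G## uses the letter G, so it is the correct spelling here.

G##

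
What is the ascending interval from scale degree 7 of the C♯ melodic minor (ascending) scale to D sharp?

Scale degree 7 of C# melodic minor (ascending) is B#.
B# up to D#: letters B→D make it a third; 3 semitones makes it minor.

minor third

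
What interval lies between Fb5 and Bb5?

augmented fourth

The letter names run F→B, a span of 3 letter steps, so the interval is some kind of fourth.
Fb to Bb is 6 semitones. A perfect fourth is 5, so 6 makes it augmented.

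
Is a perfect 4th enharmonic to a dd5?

A perfect fourth spans 5 semitones; a doubly diminished fifth spans 5.
They are enharmonically equivalent.

Yes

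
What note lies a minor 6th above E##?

C##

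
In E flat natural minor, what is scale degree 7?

The Eb natural minor scale runs Eb F Gb Ab Bb Cb Db.
Degree 7 is Db.

Db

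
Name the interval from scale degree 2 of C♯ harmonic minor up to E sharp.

Scale degree 2 of C# harmonic minor is D#.
D# up to E#: letters D→E make it a second; 2 semitones makes it major.

major second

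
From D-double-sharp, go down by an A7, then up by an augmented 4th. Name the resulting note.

A#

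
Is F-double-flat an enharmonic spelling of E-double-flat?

Fbb is pitch class 3; Ebb is pitch class 2.
The pitch classes differ (3 vs. 2), so they are not enharmonic equivalents.

No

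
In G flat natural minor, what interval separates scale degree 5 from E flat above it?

major second

Scale degree 5 of Gb natural minor is Db.
Db up to Eb: letters D→E make it a second; 2 semitones makes it major.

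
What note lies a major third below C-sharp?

A

C down a major third is Ab, so the target letter is A.
From C#, a major third is 4 semitones down: A.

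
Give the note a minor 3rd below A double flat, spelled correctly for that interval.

A third below A lands on the letter F.
A minor third spans 3 semitones, so Abb moves to pitch class 4. On the letter F that is Fb.

Fb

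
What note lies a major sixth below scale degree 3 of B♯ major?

F##

Scale degree 3 of B# major is D##.
A major sixth (9 semitones) below D## lands on the letter F, giving F##.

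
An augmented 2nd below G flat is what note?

G down a major second is F, so the target letter is F.
From Gb, an augmented second is 3 semitones down: Fbb.

Fbb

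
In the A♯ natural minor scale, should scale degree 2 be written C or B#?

B#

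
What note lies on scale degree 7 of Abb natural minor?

The Abb natural minor scale runs Abb Bbb Cbb Dbb Ebb Fbb Gbb.
Degree 7 is Gbb.

Gbb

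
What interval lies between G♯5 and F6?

diminished seventh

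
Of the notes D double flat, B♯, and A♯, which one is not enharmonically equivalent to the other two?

In 12-tone equal temperament, enharmonic equivalents share a pitch class. Dbb is pitch class 0; B# is pitch class 0; A# is pitch class 10.
Dbb and B# share pitch class 0, while A# is pitch class 10.

A#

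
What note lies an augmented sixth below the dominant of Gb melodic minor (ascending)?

Fbb

The dominant of Gb melodic minor (ascending) is Db.
An augmented sixth (10 semitones) below Db lands on the letter F, giving Fbb.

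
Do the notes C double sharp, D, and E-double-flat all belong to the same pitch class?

C## is pitch class 2; D is pitch class 2; Ebb is pitch class 2.
All spellings map to pitch class 2, so they are enharmonically equivalent.

Yes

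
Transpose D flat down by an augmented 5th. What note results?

A fifth below D lands on the letter G.
An augmented fifth spans 8 semitones, so Db moves to pitch class 5. On the letter G that is Gbb.

Gbb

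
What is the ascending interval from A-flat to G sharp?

augmented seventh

The letter names run A→G, a span of 6 letter steps, so the interval is some kind of seventh.
Ab to G# is 12 semitones. A major seventh is 11, so 12 makes it augmented.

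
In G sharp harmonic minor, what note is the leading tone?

F##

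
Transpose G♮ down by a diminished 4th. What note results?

A fourth below G lands on the letter D.
A diminished fourth spans 4 semitones, so G moves to pitch class 3. On the letter D that is D#.

D#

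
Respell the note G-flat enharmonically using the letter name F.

Plain F sits 1 semitone below Gb, so on the letter F the same pitch needs a sharp: F#.

F#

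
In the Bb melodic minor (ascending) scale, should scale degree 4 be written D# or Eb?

Each scale degree takes a distinct letter name. Degree 4 of a scale on B must use the letter E.
Eb and D# are enharmonically the same pitch, but only Eb uses the letter E, so it is the correct spelling here.

Eb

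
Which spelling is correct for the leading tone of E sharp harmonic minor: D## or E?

D##

Each scale degree takes a distinct letter name. Degree 7 of a scale on E must use the letter D.
D## and E are enharmonically the same pitch, but only D## uses the letter D, so it is the correct spelling here.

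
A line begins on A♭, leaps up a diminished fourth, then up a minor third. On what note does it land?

A diminished fourth up from Ab is Dbb (letter D, 4 semitones up).
A minor third up from Dbb is Fbb (letter F, 3 semitones up).

Fbb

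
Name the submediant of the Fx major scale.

D##

Degree 6 takes the letter 5 steps above F, which is D.
In major, degree 6 sits 9 semitones above the tonic. F## + 9 semitones is pitch class 4, spelled on D as D##.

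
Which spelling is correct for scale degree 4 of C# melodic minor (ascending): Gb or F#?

F#

Each scale degree takes a distinct letter name. Degree 4 of a scale on C must use the letter F.
F# and Gb are enharmonically the same pitch, but only F# uses the letter F, so it is the correct spelling here.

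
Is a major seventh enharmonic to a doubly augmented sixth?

Yes

A major seventh spans 11 semitones; a doubly augmented sixth spans 11.
They are enharmonically equivalent.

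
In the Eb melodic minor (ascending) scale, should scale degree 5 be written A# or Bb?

Each scale degree takes a distinct letter name. Degree 5 of a scale on E must use the letter B.
Bb and A# are enharmonically the same pitch, but only Bb uses the letter B, so it is the correct spelling here.

Bb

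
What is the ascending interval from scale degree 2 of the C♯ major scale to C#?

Scale degree 2 of C# major is D#.
D# up to C#: letters D→C make it a seventh; 10 semitones makes it minor.

minor seventh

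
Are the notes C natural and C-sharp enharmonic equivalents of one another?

No

Two spellings are enharmonically equivalent only if they share a pitch class.
Here C → 0, C# → 1; 0 ≠ 1, so they are not.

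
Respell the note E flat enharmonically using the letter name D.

Plain D sits 1 semitone below Eb, so on the letter D the same pitch needs a sharp: D#.

D#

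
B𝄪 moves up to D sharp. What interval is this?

diminished third

Counting letters B–C–D gives a third.
B##→D# = 2 semitones, 2 narrower than the major third (4), so diminished.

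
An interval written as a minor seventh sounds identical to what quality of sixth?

A minor seventh spans 10 semitones.
A sixth spanning 10 semitones is augmented (the major sixth is 9).

augmented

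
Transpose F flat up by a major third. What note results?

F up a major third is A, so the target letter is A.
From Fb, a major third is 4 semitones up: Ab.

Ab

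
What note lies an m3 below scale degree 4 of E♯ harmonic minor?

F##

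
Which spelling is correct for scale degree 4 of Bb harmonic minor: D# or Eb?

Eb

Each scale degree takes a distinct letter name. Degree 4 of a scale on B must use the letter E.
Eb and D# are enharmonically the same pitch, but only Eb uses the letter E, so it is the correct spelling here.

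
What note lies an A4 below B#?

A fourth below B lands on the letter F.
An augmented fourth spans 6 semitones, so B# moves to pitch class 6. On the letter F that is F#.

F#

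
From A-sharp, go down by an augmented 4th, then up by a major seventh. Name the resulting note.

An augmented fourth down from A# is E (letter E, 6 semitones down).
A major seventh up from E is D# (letter D, 11 semitones up).

D#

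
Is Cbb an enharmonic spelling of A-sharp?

Cbb = pitch class 10 and A# = pitch class 10 — the same pitch class, so they are enharmonic equivalents.

Yes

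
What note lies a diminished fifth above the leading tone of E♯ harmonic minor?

The leading tone of E# harmonic minor is D##.
A diminished fifth (6 semitones) above D## lands on the letter A, giving A#.

A#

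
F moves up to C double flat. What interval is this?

Counting letters F–G–A–B–C gives a fifth.
F→Cbb = 5 semitones, 2 narrower than the perfect fifth (7), so doubly diminished.

doubly diminished fifth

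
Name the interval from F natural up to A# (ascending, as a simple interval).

Counting letters F–G–A gives a third.
F→A# = 5 semitones, 1 wider than the major third (4), so augmented.

augmented third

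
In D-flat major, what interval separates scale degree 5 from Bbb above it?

Scale degree 5 of Db major is Ab.
Ab up to Bbb: letters A→B make it a second; 1 semitone makes it minor.

minor second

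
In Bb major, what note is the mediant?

D

The Bb major scale runs Bb C D Eb F G A.
Degree 3 is D.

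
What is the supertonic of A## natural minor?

B##

The A## natural minor scale runs A## B## C## D## E## F## G##.
Degree 2 is B##.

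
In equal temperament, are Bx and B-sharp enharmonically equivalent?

No

Two spellings are enharmonically equivalent only if they share a pitch class.
Here B## → 1, B# → 0; 0 ≠ 1, so they are not.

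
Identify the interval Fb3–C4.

Counting letters F–G–A–B–C gives a fifth.
Fb→C = 8 semitones, 1 wider than the perfect fifth (7), so augmented.

augmented fifth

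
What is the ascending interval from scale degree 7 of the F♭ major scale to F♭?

minor second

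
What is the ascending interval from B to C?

minor second

Counting letters B–C gives a second.
B→C = 1 semitone, 1 narrower than the major second (2), so minor.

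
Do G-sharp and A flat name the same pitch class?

G# = pitch class 8 and Ab = pitch class 8 — the same pitch class, so they are enharmonic equivalents.

Yes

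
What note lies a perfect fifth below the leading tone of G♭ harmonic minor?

Bb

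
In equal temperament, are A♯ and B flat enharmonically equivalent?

A# is pitch class 10; Bb is pitch class 10.
All spellings map to pitch class 10, so they are enharmonically equivalent.

Yes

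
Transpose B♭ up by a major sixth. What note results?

A sixth above B lands on the letter G.
A major sixth spans 9 semitones, so Bb moves to pitch class 7. On the letter G that is G.

G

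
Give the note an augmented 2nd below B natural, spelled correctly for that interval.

Ab

B down a major second is A, so the target letter is A.
From B, an augmented second is 3 semitones down: Ab.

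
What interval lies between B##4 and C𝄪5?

The letter names run B→C, a span of 1 letter step, so the interval is some kind of second.
B## to C## is 1 semitone. A major second is 2, so 1 makes it minor.

minor second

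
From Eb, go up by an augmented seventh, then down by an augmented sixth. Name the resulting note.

An augmented seventh up from Eb is D# (letter D, 12 semitones up).
An augmented sixth down from D# is F (letter F, 10 semitones down).

F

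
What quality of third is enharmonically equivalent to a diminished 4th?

major

A diminished fourth spans 4 semitones.
A third spanning 4 semitones is major (the major third is 4).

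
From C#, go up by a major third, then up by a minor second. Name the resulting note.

F#

A major third up from C# is E# (letter E, 4 semitones up).
A minor second up from E# is F# (letter F, 1 semitone up).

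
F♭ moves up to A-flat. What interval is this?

The letter names run F→A, a span of 2 letter steps, so the interval is some kind of third.
Fb to Ab is 4 semitones. A major third is 4, so 4 makes it major.

major third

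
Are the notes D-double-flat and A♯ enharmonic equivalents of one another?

Dbb is pitch class 0; A# is pitch class 10.
The pitch classes differ (0 vs. 10), so they are not enharmonic equivalents.

No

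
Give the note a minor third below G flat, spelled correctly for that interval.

Eb

A third below G lands on the letter E.
A minor third spans 3 semitones, so Gb moves to pitch class 3. On the letter E that is Eb.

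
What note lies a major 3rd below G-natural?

A third below G lands on the letter E.
A major third spans 4 semitones, so G moves to pitch class 3. On the letter E that is Eb.

Eb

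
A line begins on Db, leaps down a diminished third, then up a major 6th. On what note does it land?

G#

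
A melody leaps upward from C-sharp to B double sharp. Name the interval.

Counting letters C–D–E–F–G–A–B gives a seventh.
C#→B## = 12 semitones, 1 wider than the major seventh (11), so augmented.

augmented seventh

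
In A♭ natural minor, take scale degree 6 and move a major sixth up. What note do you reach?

Db

Scale degree 6 of Ab natural minor is Fb.
A major sixth (9 semitones) above Fb lands on the letter D, giving Db.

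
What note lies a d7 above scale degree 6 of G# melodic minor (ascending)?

D

Scale degree 6 of G# melodic minor (ascending) is E#.
A diminished seventh (9 semitones) above E# lands on the letter D, giving D.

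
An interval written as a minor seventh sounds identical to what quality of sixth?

augmented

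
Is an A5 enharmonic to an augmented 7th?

No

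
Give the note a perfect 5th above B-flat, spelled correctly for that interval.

F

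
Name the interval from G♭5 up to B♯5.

doubly augmented third

Counting letters G–A–B gives a third.
Gb→B# = 6 semitones, 2 wider than the major third (4), so doubly augmented.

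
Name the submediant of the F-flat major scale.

Db

Degree 6 takes the letter 5 steps above F, which is D.
In major, degree 6 sits 9 semitones above the tonic. Fb + 9 semitones is pitch class 1, spelled on D as Db.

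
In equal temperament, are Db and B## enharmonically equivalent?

Db = pitch class 1 and B## = pitch class 1 — the same pitch class, so they are enharmonic equivalents.

Yes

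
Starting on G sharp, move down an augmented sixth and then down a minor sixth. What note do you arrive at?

D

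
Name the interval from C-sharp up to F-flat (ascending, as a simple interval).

doubly diminished fourth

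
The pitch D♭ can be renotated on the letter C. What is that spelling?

C#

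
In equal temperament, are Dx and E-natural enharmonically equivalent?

Yes

D## = pitch class 4 and E = pitch class 4 — the same pitch class, so they are enharmonic equivalents.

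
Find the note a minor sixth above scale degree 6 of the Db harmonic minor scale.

Scale degree 6 of Db harmonic minor is Bbb.
A minor sixth (8 semitones) above Bbb lands on the letter G, giving Gbb.

Gbb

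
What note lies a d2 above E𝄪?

E up a major second is F#, so the target letter is F.
From E##, a diminished second is 0 semitones up: F#.

F#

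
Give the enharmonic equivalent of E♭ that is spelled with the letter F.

Plain F sits 2 semitones above Eb, so on the letter F the same pitch needs a double flat: Fbb.

Fbb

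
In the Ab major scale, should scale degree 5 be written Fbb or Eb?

Eb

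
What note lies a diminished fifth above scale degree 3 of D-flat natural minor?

Scale degree 3 of Db natural minor is Fb.
A diminished fifth (6 semitones) above Fb lands on the letter C, giving Cbb.

Cbb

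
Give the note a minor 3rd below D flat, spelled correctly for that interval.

A third below D lands on the letter B.
A minor third spans 3 semitones, so Db moves to pitch class 10. On the letter B that is Bb.

Bb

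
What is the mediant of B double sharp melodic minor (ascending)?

D##

Degree 3 takes the letter 2 steps above B, which is D.
In melodic minor (ascending), degree 3 sits 3 semitones above the tonic. B## + 3 semitones is pitch class 4, spelled on D as D##.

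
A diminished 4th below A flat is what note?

A fourth below A lands on the letter E.
A diminished fourth spans 4 semitones, so Ab moves to pitch class 4. On the letter E that is E.

E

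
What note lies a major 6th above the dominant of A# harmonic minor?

C##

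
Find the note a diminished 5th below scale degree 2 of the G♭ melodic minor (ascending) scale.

D

Scale degree 2 of Gb melodic minor (ascending) is Ab.
A diminished fifth (6 semitones) below Ab lands on the letter D, giving D.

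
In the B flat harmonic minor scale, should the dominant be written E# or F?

Each scale degree takes a distinct letter name. Degree 5 of a scale on B must use the letter F.
F and E# are enharmonically the same pitch, but only F uses the letter F, so it is the correct spelling here.

F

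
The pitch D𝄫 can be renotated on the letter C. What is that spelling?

Plain C sits at the same pitch as Dbb, so on the letter C the same pitch needs a natural: C.

C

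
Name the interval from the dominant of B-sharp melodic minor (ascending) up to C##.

perfect fifth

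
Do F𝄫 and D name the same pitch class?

Two spellings are enharmonically equivalent only if they share a pitch class.
Here Fbb → 3, D → 2; 2 ≠ 3, so they are not.

No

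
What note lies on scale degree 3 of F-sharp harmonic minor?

A

Degree 3 takes the letter 2 steps above F, which is A.
In harmonic minor, degree 3 sits 3 semitones above the tonic. F# + 3 semitones is pitch class 9, spelled on A as A.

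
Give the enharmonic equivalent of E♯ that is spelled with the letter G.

Gbb

Plain G sits 2 semitones above E#, so on the letter G the same pitch needs a double flat: Gbb.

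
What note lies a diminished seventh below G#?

A##

G down a major seventh is Ab, so the target letter is A.
From G#, a diminished seventh is 9 semitones down: A##.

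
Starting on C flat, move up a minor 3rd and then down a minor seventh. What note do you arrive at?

Fb

A minor third up from Cb is Ebb (letter E, 3 semitones up).
A minor seventh down from Ebb is Fb (letter F, 10 semitones down).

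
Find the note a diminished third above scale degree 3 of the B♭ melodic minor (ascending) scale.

Fbb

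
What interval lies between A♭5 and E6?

augmented fifth

The letter names run A→E, a span of 4 letter steps, so the interval is some kind of fifth.
Ab to E is 8 semitones. A perfect fifth is 7, so 8 makes it augmented.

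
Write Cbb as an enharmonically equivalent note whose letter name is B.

Bb

Cbb is pitch class 10. The letter B alone is pitch class 11.
To reach pitch class 10 from B requires an offset of -1 semitone, i.e. flat: Bb.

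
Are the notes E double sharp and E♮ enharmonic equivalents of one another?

No

E## is pitch class 6; E is pitch class 4.
The pitch classes differ (6 vs. 4), so they are not enharmonic equivalents.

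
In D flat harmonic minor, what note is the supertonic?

Degree 2 takes the letter 1 step above D, which is E.
In harmonic minor, degree 2 sits 2 semitones above the tonic. Db + 2 semitones is pitch class 3, spelled on E as Eb.

Eb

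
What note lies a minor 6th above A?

A sixth above A lands on the letter F.
A minor sixth spans 8 semitones, so A moves to pitch class 5. On the letter F that is F.

F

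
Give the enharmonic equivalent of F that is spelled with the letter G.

Gbb

F is pitch class 5. The letter G alone is pitch class 7.
To reach pitch class 5 from G requires an offset of -2 semitones, i.e. double flat: Gbb.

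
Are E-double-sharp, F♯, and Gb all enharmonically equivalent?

Yes

E## is pitch class 6; F# is pitch class 6; Gb is pitch class 6.
All spellings map to pitch class 6, so they are enharmonically equivalent.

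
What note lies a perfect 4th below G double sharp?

A fourth below G lands on the letter D.
A perfect fourth spans 5 semitones, so G## moves to pitch class 4. On the letter D that is D##.

D##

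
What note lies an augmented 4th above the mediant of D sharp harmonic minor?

The mediant of D# harmonic minor is F#.
An augmented fourth (6 semitones) above F# lands on the letter B, giving B#.

B#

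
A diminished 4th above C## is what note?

A fourth above C lands on the letter F.
A diminished fourth spans 4 semitones, so C## moves to pitch class 6. On the letter F that is F#.

F#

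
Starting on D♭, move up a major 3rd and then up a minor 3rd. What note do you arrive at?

A major third up from Db is F (letter F, 4 semitones up).
A minor third up from F is Ab (letter A, 3 semitones up).

Ab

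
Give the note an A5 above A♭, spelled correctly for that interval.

A fifth above A lands on the letter E.
An augmented fifth spans 8 semitones, so Ab moves to pitch class 4. On the letter E that is E.

E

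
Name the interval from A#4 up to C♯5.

The letter names run A→C, a span of 2 letter steps, so the interval is some kind of third.
A# to C# is 3 semitones. A major third is 4, so 3 makes it minor.

minor third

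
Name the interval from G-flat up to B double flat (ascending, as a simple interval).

The letter names run G→B, a span of 2 letter steps, so the interval is some kind of third.
Gb to Bbb is 3 semitones. A major third is 4, so 3 makes it minor.

minor third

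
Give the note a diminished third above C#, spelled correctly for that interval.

Eb

A third above C lands on the letter E.
A diminished third spans 2 semitones, so C# moves to pitch class 3. On the letter E that is Eb.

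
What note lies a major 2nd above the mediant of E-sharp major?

A##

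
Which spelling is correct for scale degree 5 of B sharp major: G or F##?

Each scale degree takes a distinct letter name. Degree 5 of a scale on B must use the letter F.
F## and G are enharmonically the same pitch, but only F## uses the letter F, so it is the correct spelling here.

F##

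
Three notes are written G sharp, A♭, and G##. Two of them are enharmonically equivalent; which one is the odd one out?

G##

In 12-tone equal temperament, enharmonic equivalents share a pitch class. G# is pitch class 8; Ab is pitch class 8; G## is pitch class 9.
G# and Ab share pitch class 8, while G## is pitch class 9.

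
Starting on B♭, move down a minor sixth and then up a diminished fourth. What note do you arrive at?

A minor sixth down from Bb is D (letter D, 8 semitones down).
A diminished fourth up from D is Gb (letter G, 4 semitones up).

Gb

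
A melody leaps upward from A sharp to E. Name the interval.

diminished fifth

Counting letters A–B–C–D–E gives a fifth.
A#→E = 6 semitones, 1 narrower than the perfect fifth (7), so diminished.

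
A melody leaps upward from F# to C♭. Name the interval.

doubly diminished fifth

Counting letters F–G–A–B–C gives a fifth.
F#→Cb = 5 semitones, 2 narrower than the perfect fifth (7), so doubly diminished.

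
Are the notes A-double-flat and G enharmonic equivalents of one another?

Yes

Abb = pitch class 7 and G = pitch class 7 — the same pitch class, so they are enharmonic equivalents.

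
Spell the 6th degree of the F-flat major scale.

Db

Degree 6 takes the letter 5 steps above F, which is D.
In major, degree 6 sits 9 semitones above the tonic. Fb + 9 semitones is pitch class 1, spelled on D as Db.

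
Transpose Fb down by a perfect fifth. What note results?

Bbb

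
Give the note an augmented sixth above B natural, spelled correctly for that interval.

G##

A sixth above B lands on the letter G.
An augmented sixth spans 10 semitones, so B moves to pitch class 9. On the letter G that is G##.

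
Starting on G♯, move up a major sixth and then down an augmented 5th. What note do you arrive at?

A major sixth up from G# is E# (letter E, 9 semitones up).
An augmented fifth down from E# is A (letter A, 8 semitones down).

A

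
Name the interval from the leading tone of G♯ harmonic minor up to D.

The leading tone of G# harmonic minor is F##.
F## up to D: letters F→D make it a sixth; 7 semitones makes it diminished.

diminished sixth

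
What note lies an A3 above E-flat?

G#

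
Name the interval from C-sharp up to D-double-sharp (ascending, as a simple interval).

augmented second

The letter names run C→D, a span of 1 letter step, so the interval is some kind of second.
C# to D## is 3 semitones. A major second is 2, so 3 makes it augmented.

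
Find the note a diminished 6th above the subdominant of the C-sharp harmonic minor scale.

Db

The subdominant of C# harmonic minor is F#.
A diminished sixth (7 semitones) above F# lands on the letter D, giving Db.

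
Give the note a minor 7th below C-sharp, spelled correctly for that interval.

C down a major seventh is Db, so the target letter is D.
From C#, a minor seventh is 10 semitones down: D#.

D#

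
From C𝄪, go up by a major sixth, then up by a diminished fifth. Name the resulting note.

E#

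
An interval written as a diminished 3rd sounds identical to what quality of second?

A diminished third spans 2 semitones.
A second spanning 2 semitones is major (the major second is 2).

major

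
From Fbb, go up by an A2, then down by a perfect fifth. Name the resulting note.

An augmented second up from Fbb is Gb (letter G, 3 semitones up).
A perfect fifth down from Gb is Cb (letter C, 7 semitones down).

Cb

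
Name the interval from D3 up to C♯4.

major seventh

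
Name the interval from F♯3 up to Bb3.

diminished fourth

The letter names run F→B, a span of 3 letter steps, so the interval is some kind of fourth.
F# to Bb is 4 semitones. A perfect fourth is 5, so 4 makes it diminished.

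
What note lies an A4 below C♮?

C down a perfect fourth is G, so the target letter is G.
From C, an augmented fourth is 6 semitones down: Gb.

Gb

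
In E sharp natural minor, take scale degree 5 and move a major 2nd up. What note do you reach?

C##

Scale degree 5 of E# natural minor is B#.
A major second (2 semitones) above B# lands on the letter C, giving C##.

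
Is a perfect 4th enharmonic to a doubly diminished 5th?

A perfect fourth spans 5 semitones; a doubly diminished fifth spans 5.
They are enharmonically equivalent.

Yes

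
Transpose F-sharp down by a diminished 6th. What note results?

A##

A sixth below F lands on the letter A.
A diminished sixth spans 7 semitones, so F# moves to pitch class 11. On the letter A that is A##.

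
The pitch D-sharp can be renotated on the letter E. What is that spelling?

Eb

D# is pitch class 3. The letter E alone is pitch class 4.
To reach pitch class 3 from E requires an offset of -1 semitone, i.e. flat: Eb.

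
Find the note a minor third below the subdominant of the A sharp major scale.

The subdominant of A# major is D#.
A minor third (3 semitones) below D# lands on the letter B, giving B#.

B#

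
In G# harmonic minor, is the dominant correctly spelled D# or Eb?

Each scale degree takes a distinct letter name. Degree 5 of a scale on G must use the letter D.
D# and Eb are enharmonically the same pitch, but only D# uses the letter D, so it is the correct spelling here.

D#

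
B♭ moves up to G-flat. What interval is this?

minor sixth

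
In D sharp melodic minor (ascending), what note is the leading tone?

C##

Degree 7 takes the letter 6 steps above D, which is C.
In melodic minor (ascending), degree 7 sits 11 semitones above the tonic. D# + 11 semitones is pitch class 2, spelled on C as C##.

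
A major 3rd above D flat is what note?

A third above D lands on the letter F.
A major third spans 4 semitones, so Db moves to pitch class 5. On the letter F that is F.

F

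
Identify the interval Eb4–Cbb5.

Counting letters E–F–G–A–B–C gives a sixth.
Eb→Cbb = 7 semitones, 2 narrower than the major sixth (9), so diminished.

diminished sixth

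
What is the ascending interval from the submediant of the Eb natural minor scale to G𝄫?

The submediant of Eb natural minor is Cb.
Cb up to Gbb: letters C→G make it a fifth; 6 semitones makes it diminished.

diminished fifth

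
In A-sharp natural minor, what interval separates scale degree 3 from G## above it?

augmented fifth

Scale degree 3 of A# natural minor is C#.
C# up to G##: letters C→G make it a fifth; 8 semitones makes it augmented.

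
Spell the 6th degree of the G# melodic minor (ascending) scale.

E#

Degree 6 takes the letter 5 steps above G, which is E.
In melodic minor (ascending), degree 6 sits 9 semitones above the tonic. G# + 9 semitones is pitch class 5, spelled on E as E#.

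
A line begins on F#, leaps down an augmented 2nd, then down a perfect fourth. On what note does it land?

Bb

An augmented second down from F# is Eb (letter E, 3 semitones down).
A perfect fourth down from Eb is Bb (letter B, 5 semitones down).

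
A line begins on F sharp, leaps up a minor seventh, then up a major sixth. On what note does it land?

C#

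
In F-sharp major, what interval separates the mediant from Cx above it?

major third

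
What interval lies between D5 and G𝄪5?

doubly augmented fourth

The letter names run D→G, a span of 3 letter steps, so the interval is some kind of fourth.
D to G## is 7 semitones. A perfect fourth is 5, so 7 makes it doubly augmented.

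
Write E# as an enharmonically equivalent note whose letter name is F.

F

E# is pitch class 5. The letter F alone is pitch class 5.
Pitch class 5 on F needs no accidental: F.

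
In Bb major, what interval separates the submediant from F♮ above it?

The submediant of Bb major is G.
G up to F: letters G→F make it a seventh; 10 semitones makes it minor.

minor seventh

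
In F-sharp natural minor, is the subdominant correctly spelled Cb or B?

Each scale degree takes a distinct letter name. Degree 4 of a scale on F must use the letter B.
B and Cb are enharmonically the same pitch, but only B uses the letter B, so it is the correct spelling here.

B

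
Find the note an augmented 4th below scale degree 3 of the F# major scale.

E

Scale degree 3 of F# major is A#.
An augmented fourth (6 semitones) below A# lands on the letter E, giving E.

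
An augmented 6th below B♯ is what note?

B down a major sixth is D, so the target letter is D.
From B#, an augmented sixth is 10 semitones down: D.

D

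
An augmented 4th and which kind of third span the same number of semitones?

An augmented fourth spans 6 semitones.
A third spanning 6 semitones is doubly augmented (the major third is 4).

doubly augmented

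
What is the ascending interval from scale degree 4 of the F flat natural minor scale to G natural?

augmented sixth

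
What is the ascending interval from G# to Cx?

augmented fourth

Counting letters G–A–B–C gives a fourth.
G#→C## = 6 semitones, 1 wider than the perfect fourth (5), so augmented.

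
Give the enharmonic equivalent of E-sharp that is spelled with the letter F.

F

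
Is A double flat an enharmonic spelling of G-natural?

Abb = pitch class 7 and G = pitch class 7 — the same pitch class, so they are enharmonic equivalents.

Yes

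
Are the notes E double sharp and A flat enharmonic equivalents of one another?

No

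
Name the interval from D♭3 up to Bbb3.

minor sixth

Counting letters D–E–F–G–A–B gives a sixth.
Db→Bbb = 8 semitones, 1 narrower than the major sixth (9), so minor.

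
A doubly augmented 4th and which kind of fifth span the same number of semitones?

A doubly augmented fourth spans 7 semitones.
A fifth spanning 7 semitones is perfect (the perfect fifth is 7).

perfect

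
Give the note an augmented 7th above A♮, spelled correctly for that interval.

A up a major seventh is G#, so the target letter is G.
From A, an augmented seventh is 12 semitones up: G##.

G##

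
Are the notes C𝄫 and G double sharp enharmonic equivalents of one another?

No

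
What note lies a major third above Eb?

E up a major third is G#, so the target letter is G.
From Eb, a major third is 4 semitones up: G.

G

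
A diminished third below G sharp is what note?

E##

A third below G lands on the letter E.
A diminished third spans 2 semitones, so G# moves to pitch class 6. On the letter E that is E##.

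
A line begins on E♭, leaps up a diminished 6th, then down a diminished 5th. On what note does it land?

A diminished sixth up from Eb is Cbb (letter C, 7 semitones up).
A diminished fifth down from Cbb is Fb (letter F, 6 semitones down).

Fb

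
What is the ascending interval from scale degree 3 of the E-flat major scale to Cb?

diminished fourth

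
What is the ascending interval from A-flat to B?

The letter names run A→B, a span of 1 letter step, so the interval is some kind of second.
Ab to B is 3 semitones. A major second is 2, so 3 makes it augmented.

augmented second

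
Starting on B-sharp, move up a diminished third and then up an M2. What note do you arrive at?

A diminished third up from B# is D (letter D, 2 semitones up).
A major second up from D is E (letter E, 2 semitones up).

E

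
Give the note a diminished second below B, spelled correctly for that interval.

A##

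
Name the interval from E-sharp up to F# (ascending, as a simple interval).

minor second

Counting letters E–F gives a second.
E#→F# = 1 semitone, 1 narrower than the major second (2), so minor.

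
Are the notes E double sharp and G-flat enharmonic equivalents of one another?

Yes

E## = pitch class 6 and Gb = pitch class 6 — the same pitch class, so they are enharmonic equivalents.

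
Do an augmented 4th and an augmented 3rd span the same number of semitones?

No

An augmented fourth spans 6 semitones; an augmented third spans 5.
The spans differ, so they are not enharmonic equivalents.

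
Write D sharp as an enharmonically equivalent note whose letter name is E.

Plain E sits 1 semitone above D#, so on the letter E the same pitch needs a flat: Eb.

Eb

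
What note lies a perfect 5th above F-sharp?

A fifth above F lands on the letter C.
A perfect fifth spans 7 semitones, so F# moves to pitch class 1. On the letter C that is C#.

C#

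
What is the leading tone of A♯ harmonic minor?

The A# harmonic minor scale runs A# B# C# D# E# F# G##.
Degree 7 is G##.

G##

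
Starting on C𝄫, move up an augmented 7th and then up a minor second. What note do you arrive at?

Cb

An augmented seventh up from Cbb is Bb (letter B, 12 semitones up).
A minor second up from Bb is Cb (letter C, 1 semitone up).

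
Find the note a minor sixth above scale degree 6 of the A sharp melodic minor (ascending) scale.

D#

Scale degree 6 of A# melodic minor (ascending) is F##.
A minor sixth (8 semitones) above F## lands on the letter D, giving D#.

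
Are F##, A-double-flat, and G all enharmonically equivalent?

Yes

F## is pitch class 7; Abb is pitch class 7; G is pitch class 7.
All spellings map to pitch class 7, so they are enharmonically equivalent.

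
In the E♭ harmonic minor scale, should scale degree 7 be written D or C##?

D

Each scale degree takes a distinct letter name. Degree 7 of a scale on E must use the letter D.
D and C## are enharmonically the same pitch, but only D uses the letter D, so it is the correct spelling here.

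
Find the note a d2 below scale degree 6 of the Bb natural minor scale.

F#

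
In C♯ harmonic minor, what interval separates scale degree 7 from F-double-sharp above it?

perfect fifth

Scale degree 7 of C# harmonic minor is B#.
B# up to F##: letters B→F make it a fifth; 7 semitones makes it perfect.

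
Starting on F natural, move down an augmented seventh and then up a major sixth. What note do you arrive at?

Ebb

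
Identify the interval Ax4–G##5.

minor seventh

The letter names run A→G, a span of 6 letter steps, so the interval is some kind of seventh.
A## to G## is 10 semitones. A major seventh is 11, so 10 makes it minor.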